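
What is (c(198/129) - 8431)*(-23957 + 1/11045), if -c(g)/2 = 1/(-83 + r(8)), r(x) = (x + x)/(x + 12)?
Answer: 305630403341128/1513165 ≈ 2.0198e+8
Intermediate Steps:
r(x) = 2*x/(12 + x) (r(x) = (2*x)/(12 + x) = 2*x/(12 + x))
c(g) = 10/411 (c(g) = -2/(-83 + 2*8/(12 + 8)) = -2/(-83 + 2*8/20) = -2/(-83 + 2*8*(1/20)) = -2/(-83 + ⅘) = -2/(-411/5) = -2*(-5/411) = 10/411)
(c(198/129) - 8431)*(-23957 + 1/11045) = (10/411 - 8431)*(-23957 + 1/11045) = -3465131*(-23957 + 1/11045)/411 = -3465131/411*(-264605064/11045) = 305630403341128/1513165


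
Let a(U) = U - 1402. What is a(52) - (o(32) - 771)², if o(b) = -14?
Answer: -617575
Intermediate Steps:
a(U) = -1402 + U
a(52) - (o(32) - 771)² = (-1402 + 52) - (-14 - 771)² = -1350 - 1*(-785)² = -1350 - 1*616225 = -1350 - 616225 = -617575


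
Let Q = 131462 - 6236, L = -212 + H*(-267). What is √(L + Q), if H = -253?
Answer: √192565 ≈ 438.82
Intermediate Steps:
L = 67339 (L = -212 - 253*(-267) = -212 + 67551 = 67339)
Q = 125226
√(L + Q) = √(67339 + 125226) = √192565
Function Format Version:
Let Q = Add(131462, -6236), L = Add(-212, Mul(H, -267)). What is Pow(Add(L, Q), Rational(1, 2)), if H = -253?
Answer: Pow(192565, Rational(1, 2)) ≈ 438.82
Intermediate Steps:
L = 67339 (L = Add(-212, Mul(-253, -267)) = Add(-212, 67551) = 67339)
Q = 125226
Pow(Add(L, Q), Rational(1, 2)) = Pow(Add(67339, 125226), Rational(1, 2)) = Pow(192565, Rational(1, 2))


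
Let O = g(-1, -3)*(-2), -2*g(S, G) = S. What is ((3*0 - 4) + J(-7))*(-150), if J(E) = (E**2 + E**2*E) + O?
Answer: 44850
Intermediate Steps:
g(S, G) = -S/2
O = -1 (O = -1/2*(-1)*(-2) = (1/2)*(-2) = -1)
J(E) = -1 + E**2 + E**3 (J(E) = (E**2 + E**2*E) - 1 = (E**2 + E**3) - 1 = -1 + E**2 + E**3)
((3*0 - 4) + J(-7))*(-150) = ((3*0 - 4) + (-1 + (-7)**2 + (-7)**3))*(-150) = ((0 - 4) + (-1 + 49 - 343))*(-150) = (-4 - 295)*(-150) = -299*(-150) = 44850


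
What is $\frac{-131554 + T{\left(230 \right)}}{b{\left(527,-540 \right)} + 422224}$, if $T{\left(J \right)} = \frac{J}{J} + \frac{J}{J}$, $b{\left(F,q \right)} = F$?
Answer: $- \frac{131552}{422751} \approx -0.31118$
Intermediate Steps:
$T{\left(J \right)} = 2$ ($T{\left(J \right)} = 1 + 1 = 2$)
$\frac{-131554 + T{\left(230 \right)}}{b{\left(527,-540 \right)} + 422224} = \frac{-131554 + 2}{527 + 422224} = - \frac{131552}{422751}$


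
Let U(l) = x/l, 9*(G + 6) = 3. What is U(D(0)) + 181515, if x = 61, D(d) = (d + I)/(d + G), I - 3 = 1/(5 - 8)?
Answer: 1451083/8 ≈ 1.8139e+5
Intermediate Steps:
G = -17/3 (G = -6 + (1/9)*3 = -6 + 1/3 = -17/3 ≈ -5.6667)
I = 8/3 (I = 3 + 1/(5 - 8) = 3 + 1/(-3) = 3 - 1/3 = 8/3 ≈ 2.6667)
D(d) = (8/3 + d)/(-17/3 + d) (D(d) = (d + 8/3)/(d - 17/3) = (8/3 + d)/(-17/3 + d))
U(l) = 61/l
U(D(0)) + 181515 = 61/(((8 + 3*0)/(-17 + 3*0))) + 181515 = 61/(((8 + 0)/(-17 + 0))) + 181515 = 61/((8/(-17))) + 181515 = 61/((-1/17*8)) + 181515 = 61/(-8/17) + 181515 = 61*(-17/8) + 181515 = -1037/8 + 181515 = 1451083/8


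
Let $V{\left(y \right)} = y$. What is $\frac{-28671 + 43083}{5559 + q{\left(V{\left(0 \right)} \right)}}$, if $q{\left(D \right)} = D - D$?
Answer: $\frac{4804}{1853} \approx 2.5926$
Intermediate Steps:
$q{\left(D \right)} = 0$
$\frac{-28671 + 43083}{5559 + q{\left(V{\left(0 \right)} \right)}} = \frac{-28671 + 43083}{5559 + 0} = \frac{14412}{5559} = 14412 \cdot \frac{1}{5559} = \frac{4804}{1853}$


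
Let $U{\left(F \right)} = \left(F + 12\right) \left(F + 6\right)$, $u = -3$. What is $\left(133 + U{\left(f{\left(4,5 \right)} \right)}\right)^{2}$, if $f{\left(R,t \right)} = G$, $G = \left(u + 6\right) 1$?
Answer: $71824$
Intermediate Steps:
$G = 3$ ($G = \left(-3 + 6\right) 1 = 3 \cdot 1 = 3$)
$f{\left(R,t \right)} = 3$
$U{\left(F \right)} = \left(6 + F\right) \left(12 + F\right)$ ($U{\left(F \right)} = \left(12 + F\right) \left(6 + F\right) = \left(6 + F\right) \left(12 + F\right)$)
$\left(133 + U{\left(f{\left(4,5 \right)} \right)}\right)^{2} = \left(133 + \left(72 + 3^{2} + 18 \cdot 3\right)\right)^{2} = \left(133 + \left(72 + 9 + 54\right)\right)^{2} = \left(133 + 135\right)^{2} = 268^{2} = 71824$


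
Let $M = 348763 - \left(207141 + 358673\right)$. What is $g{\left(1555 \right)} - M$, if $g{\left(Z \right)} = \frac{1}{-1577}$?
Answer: $\frac{342289426}{1577} \approx 2.1705 \cdot 10^{5}$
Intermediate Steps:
$g{\left(Z \right)} = - \frac{1}{1577}$
$M = -217051$ ($M = 348763 - 565814 = -217051$)
$g{\left(1555 \right)} - M = - \frac{1}{1577} - -217051 = - \frac{1}{1577} + 217051 = \frac{342289426}{1577}$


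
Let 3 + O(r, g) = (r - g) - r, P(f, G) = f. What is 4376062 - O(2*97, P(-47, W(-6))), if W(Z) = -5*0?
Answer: 4376018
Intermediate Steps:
W(Z) = 0
O(r, g) = -3 - g (O(r, g) = -3 + ((r - g) - r) = -3 - g)
4376062 - O(2*97, P(-47, W(-6))) = 4376062 - (-3 - 1*(-47)) = 4376062 - (-3 + 47) = 4376062 - 1*44 = 4376062 - 44 = 4376018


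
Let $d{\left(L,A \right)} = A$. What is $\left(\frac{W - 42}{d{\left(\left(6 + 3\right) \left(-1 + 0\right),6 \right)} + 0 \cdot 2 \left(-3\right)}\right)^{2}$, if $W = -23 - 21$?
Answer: $\frac{1849}{9} \approx 205.44$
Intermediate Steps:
$W = -44$
$\left(\frac{W - 42}{d{\left(\left(6 + 3\right) \left(-1 + 0\right),6 \right)} + 0 \cdot 2 \left(-3\right)}\right)^{2} = \left(\frac{-44 - 42}{6 + 0 \cdot 2 \left(-3\right)}\right)^{2} = \left(- \frac{86}{6 + 0 \left(-3\right)}\right)^{2} = \left(- \frac{86}{6 + 0}\right)^{2} = \left(- \frac{86}{6}\right)^{2} = \left(\left(-86\right) \frac{1}{6}\right)^{2} = \left(- \frac{43}{3}\right)^{2} = \frac{1849}{9}$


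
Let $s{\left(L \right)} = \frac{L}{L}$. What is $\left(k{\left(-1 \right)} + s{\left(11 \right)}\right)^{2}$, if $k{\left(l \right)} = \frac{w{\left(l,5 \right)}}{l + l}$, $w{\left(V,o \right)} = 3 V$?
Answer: $\frac{25}{4} \approx 6.25$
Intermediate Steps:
$s{\left(L \right)} = 1$
$k{\left(l \right)} = \frac{3}{2}$ ($k{\left(l \right)} = \frac{3 l}{l + l} = \frac{3 l}{2 l} = \frac{1}{2 l} 3 l = \frac{3}{2}$)
$\left(k{\left(-1 \right)} + s{\left(11 \right)}\right)^{2} = \left(\frac{3}{2} + 1\right)^{2} = \left(\frac{5}{2}\right)^{2} = \frac{25}{4}$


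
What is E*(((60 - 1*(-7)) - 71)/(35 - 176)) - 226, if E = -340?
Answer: -33226/141 ≈ -235.65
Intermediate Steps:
E*(((60 - 1*(-7)) - 71)/(35 - 176)) - 226 = -340*((60 - 1*(-7)) - 71)/(35 - 176) - 226 = -340*((60 + 7) - 71)/(-141) - 226 = -340*(67 - 71)*(-1)/141 - 226 = -(-1360)*(-1)/141 - 226 = -340*4/141 - 226 = -1360/141 - 226 = -33226/141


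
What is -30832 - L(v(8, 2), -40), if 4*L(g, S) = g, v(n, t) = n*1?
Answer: -30834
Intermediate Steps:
v(n, t) = n
L(g, S) = g/4
-30832 - L(v(8, 2), -40) = -30832 - 8/4 = -30832 - 1*2 = -30832 - 2 = -30834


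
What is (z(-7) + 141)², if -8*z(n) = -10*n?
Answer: 279841/16 ≈ 17490.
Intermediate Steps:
z(n) = 5*n/4 (z(n) = -(-5)*n/4 = 5*n/4)
(z(-7) + 141)² = ((5/4)*(-7) + 141)² = (-35/4 + 141)² = (529/4)² = 279841/16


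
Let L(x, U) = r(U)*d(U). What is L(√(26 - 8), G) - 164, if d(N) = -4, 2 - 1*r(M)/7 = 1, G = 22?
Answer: -192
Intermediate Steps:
r(M) = 7 (r(M) = 14 - 7*1 = 14 - 7 = 7)
L(x, U) = -28 (L(x, U) = 7*(-4) = -28)
L(√(26 - 8), G) - 164 = -28 - 164 = -192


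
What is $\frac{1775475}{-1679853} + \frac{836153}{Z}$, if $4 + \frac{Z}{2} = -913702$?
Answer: $- \frac{1549712815403}{1023261176812} \approx -1.5145$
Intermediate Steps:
$Z = -1827412$ ($Z = -8 + 2 \left(-913702\right) = -8 - 1827404 = -1827412$)
$\frac{1775475}{-1679853} + \frac{836153}{Z} = \frac{1775475}{-1679853} + \frac{836153}{-1827412} = 1775475 \left(- \frac{1}{1679853}\right) + 836153 \left(- \frac{1}{1827412}\right) = - \frac{591825}{559951} - \frac{836153}{1827412} = - \frac{1549712815403}{1023261176812}$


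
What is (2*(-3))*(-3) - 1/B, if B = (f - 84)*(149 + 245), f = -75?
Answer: 1127629/62646 ≈ 18.000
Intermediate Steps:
B = -62646 (B = (-75 - 84)*(149 + 245) = -159*394 = -62646)
(2*(-3))*(-3) - 1/B = (2*(-3))*(-3) - 1/(-62646) = -6*(-3) - 1*(-1/62646) = 18 + 1/62646 = 1127629/62646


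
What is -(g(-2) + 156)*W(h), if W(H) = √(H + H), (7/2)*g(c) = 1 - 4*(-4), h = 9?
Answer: -3378*√2/7 ≈ -682.46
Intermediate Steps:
g(c) = 34/7 (g(c) = 2*(1 - 4*(-4))/7 = 2*(1 + 16)/7 = (2/7)*17 = 34/7)
W(H) = √2*√H (W(H) = √(2*H) = √2*√H)
-(g(-2) + 156)*W(h) = -(34/7 + 156)*√2*√9 = -1126*√2*3/7 = -1126*3*√2/7 = -3378*√2/7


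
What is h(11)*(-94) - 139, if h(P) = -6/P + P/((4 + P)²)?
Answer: -228499/2475 ≈ -92.323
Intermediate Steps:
h(P) = -6/P + P/(4 + P)²
h(11)*(-94) - 139 = (-6/11 + 11/(4 + 11)²)*(-94) - 139 = (-6*1/11 + 11/15²)*(-94) - 139 = (-6/11 + 11*(1/225))*(-94) - 139 = (-6/11 + 11/225)*(-94) - 139 = -1229/2475*(-94) - 139 = 115526/2475 - 139 = -228499/2475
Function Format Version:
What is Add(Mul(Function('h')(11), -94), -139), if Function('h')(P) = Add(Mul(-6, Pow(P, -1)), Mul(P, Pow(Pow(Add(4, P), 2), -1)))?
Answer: Rational(-228499, 2475) ≈ -92.323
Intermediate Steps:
Function('h')(P) = Add(Mul(-6, Pow(P, -1)), Mul(P, Pow(Add(4, P), -2)))
Add(Mul(Function('h')(11), -94), -139) = Add(Mul(Add(Mul(-6, Pow(11, -1)), Mul(11, Pow(Add(4, 11), -2))), -94), -139) = Add(Mul(Add(Mul(-6, Rational(1, 11)), Mul(11, Pow(15, -2))), -94), -139) = Add(Mul(Add(Rational(-6, 11), Mul(11, Rational(1, 225))), -94), -139) = Add(Mul(Add(Rational(-6, 11), Rational(11, 225)), -94), -139) = Add(Mul(Rational(-1229, 2475), -94), -139) = Add(Rational(115526, 2475), -139) = Rational(-228499, 2475)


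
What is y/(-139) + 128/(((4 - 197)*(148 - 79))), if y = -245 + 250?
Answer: -84377/1851063 ≈ -0.045583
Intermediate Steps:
y = 5
y/(-139) + 128/(((4 - 197)*(148 - 79))) = 5/(-139) + 128/(((4 - 197)*(148 - 79))) = 5*(-1/139) + 128/((-193*69)) = -5/139 + 128/(-13317) = -5/139 + 128*(-1/13317) = -5/139 - 128/13317 = -84377/1851063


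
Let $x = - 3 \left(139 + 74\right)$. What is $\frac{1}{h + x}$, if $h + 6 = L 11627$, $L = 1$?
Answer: $\frac{1}{10982} \approx 9.1058 \cdot 10^{-5}$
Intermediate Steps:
$h = 11621$ ($h = -6 + 1 \cdot 11627 = -6 + 11627 = 11621$)
$x = -639$ ($x = \left(-3\right) 213 = -639$)
$\frac{1}{h + x} = \frac{1}{11621 - 639} = \frac{1}{10982}$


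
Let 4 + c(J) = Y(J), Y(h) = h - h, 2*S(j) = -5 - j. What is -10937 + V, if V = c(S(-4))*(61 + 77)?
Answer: -11489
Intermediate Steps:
S(j) = -5/2 - j/2 (S(j) = (-5 - j)/2 = -5/2 - j/2)
Y(h) = 0
c(J) = -4 (c(J) = -4 + 0 = -4)
V = -552 (V = -4*(61 + 77) = -4*138 = -552)
-10937 + V = -10937 - 552 = -11489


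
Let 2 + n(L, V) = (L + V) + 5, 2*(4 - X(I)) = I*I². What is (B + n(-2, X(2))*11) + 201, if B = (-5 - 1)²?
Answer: 248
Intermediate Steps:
B = 36 (B = (-6)² = 36)
X(I) = 4 - I³/2 (X(I) = 4 - I*I²/2 = 4 - I³/2)
n(L, V) = 3 + L + V (n(L, V) = -2 + ((L + V) + 5) = -2 + (5 + L + V) = 3 + L + V)
(B + n(-2, X(2))*11) + 201 = (36 + (3 - 2 + (4 - ½*2³))*11) + 201 = (36 + (3 - 2 + (4 - ½*8))*11) + 201 = (36 + (3 - 2 + (4 - 4))*11) + 201 = (36 + (3 - 2 + 0)*11) + 201 = (36 + 1*11) + 201 = (36 + 11) + 201 = 47 + 201 = 248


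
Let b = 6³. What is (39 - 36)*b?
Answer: 648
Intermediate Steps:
b = 216
(39 - 36)*b = (39 - 36)*216 = 3*216 = 648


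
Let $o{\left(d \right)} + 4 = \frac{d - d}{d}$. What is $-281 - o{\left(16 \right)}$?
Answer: $-277$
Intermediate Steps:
$o{\left(d \right)} = -4$ ($o{\left(d \right)} = -4 + \frac{d - d}{d} = -4 + \frac{0}{d} = -4 + 0 = -4$)
$-281 - o{\left(16 \right)} = -281 - -4 = -281 + 4 = -277$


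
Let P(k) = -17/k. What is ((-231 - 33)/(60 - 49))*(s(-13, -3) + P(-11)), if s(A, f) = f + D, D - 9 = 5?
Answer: -3312/11 ≈ -301.09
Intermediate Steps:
D = 14 (D = 9 + 5 = 14)
s(A, f) = 14 + f (s(A, f) = f + 14 = 14 + f)
((-231 - 33)/(60 - 49))*(s(-13, -3) + P(-11)) = ((-231 - 33)/(60 - 49))*((14 - 3) - 17/(-11)) = (-264/11)*(11 - 17*(-1/11)) = (-264*1/11)*(11 + 17/11) = -24*138/11 = -3312/11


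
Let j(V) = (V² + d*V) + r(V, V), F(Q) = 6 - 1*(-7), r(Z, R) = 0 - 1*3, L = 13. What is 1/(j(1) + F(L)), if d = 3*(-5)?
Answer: -¼ ≈ -0.25000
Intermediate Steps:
r(Z, R) = -3 (r(Z, R) = 0 - 3 = -3)
d = -15
F(Q) = 13 (F(Q) = 6 + 7 = 13)
j(V) = -3 + V² - 15*V (j(V) = (V² - 15*V) - 3 = -3 + V² - 15*V)
1/(j(1) + F(L)) = 1/((-3 + 1² - 15*1) + 13) = 1/((-3 + 1 - 15) + 13) = 1/(-17 + 13) = 1/(-4) = -¼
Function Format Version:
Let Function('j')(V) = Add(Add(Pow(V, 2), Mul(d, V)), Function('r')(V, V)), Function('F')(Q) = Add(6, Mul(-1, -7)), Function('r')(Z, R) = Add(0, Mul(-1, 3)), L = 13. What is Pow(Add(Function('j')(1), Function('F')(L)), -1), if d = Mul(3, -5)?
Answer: Rational(-1, 4) ≈ -0.25000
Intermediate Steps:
Function('r')(Z, R) = -3 (Function('r')(Z, R) = Add(0, -3) = -3)
d = -15
Function('F')(Q) = 13 (Function('F')(Q) = Add(6, 7) = 13)
Function('j')(V) = Add(-3, Pow(V, 2), Mul(-15, V)) (Function('j')(V) = Add(Add(Pow(V, 2), Mul(-15, V)), -3) = Add(-3, Pow(V, 2), Mul(-15, V)))
Pow(Add(Function('j')(1), Function('F')(L)), -1) = Pow(Add(Add(-3, Pow(1, 2), Mul(-15, 1)), 13), -1) = Pow(Add(Add(-3, 1, -15), 13), -1) = Pow(Add(-17, 13), -1) = Pow(-4, -1) = Rational(-1, 4)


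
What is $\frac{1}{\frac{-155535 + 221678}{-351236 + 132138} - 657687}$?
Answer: $- \frac{19918}{13099815679} \approx -1.5205 \cdot 10^{-6}$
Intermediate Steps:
$\frac{1}{\frac{-155535 + 221678}{-351236 + 132138} - 657687} = \frac{1}{\frac{66143}{-219098} - 657687} = \frac{1}{66143 \left(- \frac{1}{219098}\right) - 657687} = \frac{1}{- \frac{6013}{19918} - 657687} = \frac{1}{- \frac{13099815679}{19918}} = - \frac{19918}{13099815679}$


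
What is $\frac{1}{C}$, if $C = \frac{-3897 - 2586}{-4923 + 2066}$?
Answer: $\frac{2857}{6483} \approx 0.44069$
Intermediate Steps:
$C = \frac{6483}{2857}$ ($C = - \frac{6483}{-2857} = \left(-6483\right) \left(- \frac{1}{2857}\right) = \frac{6483}{2857} \approx 2.2692$)
$\frac{1}{C} = \frac{1}{\frac{6483}{2857}} = \frac{2857}{6483}$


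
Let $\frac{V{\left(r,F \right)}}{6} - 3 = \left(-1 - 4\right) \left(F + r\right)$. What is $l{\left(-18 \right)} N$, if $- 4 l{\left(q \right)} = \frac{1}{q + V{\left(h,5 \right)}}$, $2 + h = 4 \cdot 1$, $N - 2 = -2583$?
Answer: $- \frac{2581}{840} \approx -3.0726$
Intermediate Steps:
$N = -2581$ ($N = 2 - 2583 = -2581$)
$h = 2$ ($h = -2 + 4 \cdot 1 = -2 + 4 = 2$)
$V{\left(r,F \right)} = 18 - 30 F - 30 r$ ($V{\left(r,F \right)} = 18 + 6 \left(-1 - 4\right) \left(F + r\right) = 18 + 6 \left(- 5 \left(F + r\right)\right) = 18 + 6 \left(- 5 F - 5 r\right) = 18 - \left(30 F + 30 r\right) = 18 - 30 F - 30 r$)
$l{\left(q \right)} = - \frac{1}{4 \left(-192 + q\right)}$ ($l{\left(q \right)} = - \frac{1}{4 \left(q - 192\right)} = - \frac{1}{4 \left(-192 + q\right)}$)
$l{\left(-18 \right)} N = - \frac{1}{-768 + 4 \left(-18\right)} \left(-2581\right) = - \frac{1}{-768 - 72} \left(-2581\right) = - \frac{1}{-840} \left(-2581\right) = \left(-1\right) \left(- \frac{1}{840}\right) \left(-2581\right) = \frac{1}{840} \left(-2581\right) = - \frac{2581}{840}$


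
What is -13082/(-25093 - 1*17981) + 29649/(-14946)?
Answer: -180262909/107297334 ≈ -1.6800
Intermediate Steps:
-13082/(-25093 - 1*17981) + 29649/(-14946) = -13082/(-25093 - 17981) + 29649*(-1/14946) = -13082/(-43074) - 9883/4982 = -13082*(-1/43074) - 9883/4982 = 6541/21537 - 9883/4982 = -180262909/107297334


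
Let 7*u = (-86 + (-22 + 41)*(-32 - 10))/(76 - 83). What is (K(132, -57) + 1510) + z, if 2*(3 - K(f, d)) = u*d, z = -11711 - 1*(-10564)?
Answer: 43128/49 ≈ 880.16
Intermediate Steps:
z = -1147 (z = -11711 + 10564 = -1147)
u = 884/49 (u = ((-86 + (-22 + 41)*(-32 - 10))/(76 - 83))/7 = ((-86 + 19*(-42))/(-7))/7 = ((-86 - 798)*(-⅐))/7 = (-884*(-⅐))/7 = (⅐)*(884/7) = 884/49 ≈ 18.041)
K(f, d) = 3 - 442*d/49
(K(132, -57) + 1510) + z = ((3 - 442/49*(-57)) + 1510) - 1147 = ((3 + 25194/49) + 1510) - 1147 = (25341/49 + 1510) - 1147 = 99331/49 - 1147 = 43128/49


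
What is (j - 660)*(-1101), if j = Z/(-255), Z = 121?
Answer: 61810507/85 ≈ 7.2718e+5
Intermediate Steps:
j = -121/255 (j = 121/(-255) = 121*(-1/255) = -121/255 ≈ -0.47451)
(j - 660)*(-1101) = (-121/255 - 660)*(-1101) = -168421/255*(-1101) = 61810507/85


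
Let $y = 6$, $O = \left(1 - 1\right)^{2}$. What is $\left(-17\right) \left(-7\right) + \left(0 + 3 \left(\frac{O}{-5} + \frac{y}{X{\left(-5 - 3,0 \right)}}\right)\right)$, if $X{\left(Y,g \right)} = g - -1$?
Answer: $137$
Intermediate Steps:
$O = 0$ ($O = 0^{2} = 0$)
$X{\left(Y,g \right)} = 1 + g$ ($X{\left(Y,g \right)} = g + 1 = 1 + g$)
$\left(-17\right) \left(-7\right) + \left(0 + 3 \left(\frac{O}{-5} + \frac{y}{X{\left(-5 - 3,0 \right)}}\right)\right) = \left(-17\right) \left(-7\right) + \left(0 + 3 \left(\frac{0}{-5} + \frac{6}{1 + 0}\right)\right) = 119 + \left(0 + 3 \left(0 \left(- \frac{1}{5}\right) + \frac{6}{1}\right)\right) = 119 + \left(0 + 3 \left(0 + 6 \cdot 1\right)\right) = 119 + \left(0 + 3 \left(0 + 6\right)\right) = 119 + \left(0 + 3 \cdot 6\right) = 119 + \left(0 + 18\right) = 119 + 18 = 137$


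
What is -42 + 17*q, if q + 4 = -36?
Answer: -722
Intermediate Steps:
q = -40 (q = -4 - 36 = -40)
-42 + 17*q = -42 + 17*(-40) = -42 - 680 = -722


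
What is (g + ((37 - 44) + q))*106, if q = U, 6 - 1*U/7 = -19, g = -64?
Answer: 11024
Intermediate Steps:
U = 175 (U = 42 - 7*(-19) = 42 + 133 = 175)
q = 175
(g + ((37 - 44) + q))*106 = (-64 + ((37 - 44) + 175))*106 = (-64 + (-7 + 175))*106 = (-64 + 168)*106 = 104*106 = 11024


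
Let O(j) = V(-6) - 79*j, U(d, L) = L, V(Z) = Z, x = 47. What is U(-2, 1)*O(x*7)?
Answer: -25997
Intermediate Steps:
O(j) = -6 - 79*j
U(-2, 1)*O(x*7) = 1*(-6 - 3713*7) = 1*(-6 - 79*329) = 1*(-6 - 25991) = 1*(-25997) = -25997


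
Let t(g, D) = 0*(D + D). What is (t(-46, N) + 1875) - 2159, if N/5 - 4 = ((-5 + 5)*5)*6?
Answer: -284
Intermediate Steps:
N = 20 (N = 20 + 5*(((-5 + 5)*5)*6) = 20 + 5*((0*5)*6) = 20 + 5*(0*6) = 20 + 5*0 = 20 + 0 = 20)
t(g, D) = 0 (t(g, D) = 0*(2*D) = 0)
(t(-46, N) + 1875) - 2159 = (0 + 1875) - 2159 = 1875 - 2159 = -284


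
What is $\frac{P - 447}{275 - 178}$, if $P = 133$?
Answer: $- \frac{314}{97} \approx -3.2371$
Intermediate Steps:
$\frac{P - 447}{275 - 178} = \frac{133 - 447}{275 - 178} = - \frac{314}{97}$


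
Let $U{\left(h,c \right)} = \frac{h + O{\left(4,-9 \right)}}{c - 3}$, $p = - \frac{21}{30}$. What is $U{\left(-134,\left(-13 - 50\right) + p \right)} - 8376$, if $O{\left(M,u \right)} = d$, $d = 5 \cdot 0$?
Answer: $- \frac{5585452}{667} \approx -8374.0$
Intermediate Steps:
$d = 0$
$O{\left(M,u \right)} = 0$
$p = - \frac{7}{10}$ ($p = \left(-21\right) \frac{1}{30} = - \frac{7}{10} \approx -0.7$)
$U{\left(h,c \right)} = \frac{h}{-3 + c}$ ($U{\left(h,c \right)} = \frac{h + 0}{c - 3} = \frac{h}{-3 + c}$)
$U{\left(-134,\left(-13 - 50\right) + p \right)} - 8376 = - \frac{134}{-3 - \frac{637}{10}} - 8376 = - \frac{134}{- \frac{667}{10}} - 8376 = \left(-134\right) \left(- \frac{10}{667}\right) - 8376 = \frac{1340}{667} - 8376 = - \frac{5585452}{667}$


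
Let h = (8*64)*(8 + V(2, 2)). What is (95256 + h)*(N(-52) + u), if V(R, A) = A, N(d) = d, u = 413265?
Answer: 41476668088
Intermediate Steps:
h = 5120 (h = (8*64)*(8 + 2) = 512*10 = 5120)
(95256 + h)*(N(-52) + u) = (95256 + 5120)*(-52 + 413265) = 100376*413213 = 41476668088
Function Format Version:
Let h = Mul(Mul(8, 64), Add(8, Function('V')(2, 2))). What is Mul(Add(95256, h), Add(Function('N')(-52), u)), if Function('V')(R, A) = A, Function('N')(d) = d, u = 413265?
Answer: 41476668088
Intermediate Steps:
h = 5120 (h = Mul(Mul(8, 64), Add(8, 2)) = Mul(512, 10) = 5120)
Mul(Add(95256, h), Add(Function('N')(-52), u)) = Mul(Add(95256, 5120), Add(-52, 413265)) = Mul(100376, 413213) = 41476668088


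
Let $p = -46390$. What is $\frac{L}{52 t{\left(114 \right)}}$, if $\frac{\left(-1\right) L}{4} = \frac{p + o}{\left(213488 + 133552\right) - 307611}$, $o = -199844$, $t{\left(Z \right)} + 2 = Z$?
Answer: $\frac{41039}{9568104} \approx 0.0042892$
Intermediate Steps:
$t{\left(Z \right)} = -2 + Z$
$L = \frac{328312}{13143}$ ($L = - 4 \frac{-46390 - 199844}{\left(213488 + 133552\right) - 307611} = - 4 \left(- \frac{246234}{347040 - 307611}\right) = - 4 \left(- \frac{246234}{39429}\right) = - 4 \left(\left(-246234\right) \frac{1}{39429}\right) = \left(-4\right) \left(- \frac{82078}{13143}\right) = \frac{328312}{13143} \approx 24.98$)
$\frac{L}{52 t{\left(114 \right)}} = \frac{328312}{13143 \cdot 52 \left(-2 + 114\right)} = \frac{328312}{13143 \cdot 52 \cdot 112} = \frac{328312}{13143 \cdot 5824} = \frac{328312}{13143} \cdot \frac{1}{5824} = \frac{41039}{9568104}$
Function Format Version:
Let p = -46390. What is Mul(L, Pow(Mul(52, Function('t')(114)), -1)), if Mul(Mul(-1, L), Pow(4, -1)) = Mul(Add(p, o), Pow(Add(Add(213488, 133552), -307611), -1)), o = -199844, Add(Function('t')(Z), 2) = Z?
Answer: Rational(41039, 9568104) ≈ 0.0042892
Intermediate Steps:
Function('t')(Z) = Add(-2, Z)
L = Rational(328312, 13143) (L = Mul(-4, Mul(Add(-46390, -199844), Pow(Add(Add(213488, 133552), -307611), -1))) = Mul(-4, Mul(-246234, Pow(Add(347040, -307611), -1))) = Mul(-4, Mul(-246234, Pow(39429, -1))) = Mul(-4, Mul(-246234, Rational(1, 39429))) = Mul(-4, Rational(-82078, 13143)) = Rational(328312, 13143) ≈ 24.980)
Mul(L, Pow(Mul(52, Function('t')(114)), -1)) = Mul(Rational(328312, 13143), Pow(Mul(52, Add(-2, 114)), -1)) = Mul(Rational(328312, 13143), Pow(Mul(52, 112), -1)) = Mul(Rational(328312, 13143), Pow(5824, -1)) = Mul(Rational(328312, 13143), Rational(1, 5824)) = Rational(41039, 9568104)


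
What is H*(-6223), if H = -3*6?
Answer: 112014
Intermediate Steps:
H = -18
H*(-6223) = -18*(-6223) = 112014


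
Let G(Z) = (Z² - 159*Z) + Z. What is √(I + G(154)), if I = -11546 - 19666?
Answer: 2*I*√7957 ≈ 178.4*I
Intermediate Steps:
I = -31212
G(Z) = Z² - 158*Z
√(I + G(154)) = √(-31212 + 154*(-158 + 154)) = √(-31212 + 154*(-4)) = √(-31212 - 616) = √(-31828) = 2*I*√7957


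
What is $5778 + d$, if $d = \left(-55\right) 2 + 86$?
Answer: $5754$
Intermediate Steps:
$d = -24$ ($d = -110 + 86 = -24$)
$5778 + d = 5778 - 24 = 5754$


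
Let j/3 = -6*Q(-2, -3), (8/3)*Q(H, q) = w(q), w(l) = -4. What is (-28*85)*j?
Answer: -64260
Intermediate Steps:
Q(H, q) = -3/2 (Q(H, q) = (3/8)*(-4) = -3/2)
j = 27 (j = 3*(-6*(-3/2)) = 3*9 = 27)
(-28*85)*j = -28*85*27 = -2380*27 = -64260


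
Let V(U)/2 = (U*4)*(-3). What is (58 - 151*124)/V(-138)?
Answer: -1037/184 ≈ -5.6359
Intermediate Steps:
V(U) = -24*U (V(U) = 2*((U*4)*(-3)) = 2*((4*U)*(-3)) = 2*(-12*U) = -24*U)
(58 - 151*124)/V(-138) = (58 - 151*124)/((-24*(-138))) = (58 - 18724)/3312 = -18666*1/3312 = -1037/184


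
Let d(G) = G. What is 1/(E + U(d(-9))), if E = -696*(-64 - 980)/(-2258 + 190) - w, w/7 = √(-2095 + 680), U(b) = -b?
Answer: -91510551/49862544824 + 1871023*I*√1415/49862544824 ≈ -0.0018353 + 0.0014115*I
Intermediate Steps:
w = 7*I*√1415 (w = 7*√(-2095 + 680) = 7*√(-1415) = 7*(I*√1415) = 7*I*√1415 ≈ 263.32*I)
E = -181656/517 - 7*I*√1415 (E = -696*(-64 - 980)/(-2258 + 190) - 7*I*√1415 = -696/((-2068/(-1044))) - 7*I*√1415 = -696/((-2068*(-1/1044))) - 7*I*√1415 = -696/517/261 - 7*I*√1415 = -696*261/517 - 7*I*√1415 = -181656/517 - 7*I*√1415 ≈ -351.37 - 263.32*I)
1/(E + U(d(-9))) = 1/((-181656/517 - 7*I*√1415) - 1*(-9)) = 1/((-181656/517 - 7*I*√1415) + 9) = 1/(-177003/517 - 7*I*√1415)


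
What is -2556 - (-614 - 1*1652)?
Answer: -290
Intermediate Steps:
-2556 - (-614 - 1*1652) = -2556 - (-614 - 1652) = -2556 - 1*(-2266) = -2556 + 2266 = -290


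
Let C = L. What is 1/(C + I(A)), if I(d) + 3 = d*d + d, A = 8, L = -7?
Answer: 1/62 ≈ 0.016129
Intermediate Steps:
I(d) = -3 + d + d² (I(d) = -3 + (d*d + d) = -3 + (d² + d) = -3 + (d + d²) = -3 + d + d²)
C = -7
1/(C + I(A)) = 1/(-7 + (-3 + 8 + 8²)) = 1/(-7 + (-3 + 8 + 64)) = 1/(-7 + 69) = 1/62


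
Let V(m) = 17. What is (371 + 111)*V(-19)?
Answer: 8194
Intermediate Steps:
(371 + 111)*V(-19) = (371 + 111)*17 = 482*17 = 8194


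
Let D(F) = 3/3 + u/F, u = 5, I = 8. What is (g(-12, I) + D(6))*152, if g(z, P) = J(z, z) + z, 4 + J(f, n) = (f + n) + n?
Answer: -22876/3 ≈ -7625.3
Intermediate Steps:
J(f, n) = -4 + f + 2*n (J(f, n) = -4 + ((f + n) + n) = -4 + (f + 2*n) = -4 + f + 2*n)
D(F) = 1 + 5/F (D(F) = 3/3 + 5/F = 3*(⅓) + 5/F = 1 + 5/F)
g(z, P) = -4 + 4*z (g(z, P) = (-4 + z + 2*z) + z = (-4 + 3*z) + z = -4 + 4*z)
(g(-12, I) + D(6))*152 = ((-4 + 4*(-12)) + (5 + 6)/6)*152 = ((-4 - 48) + (⅙)*11)*152 = (-52 + 11/6)*152 = -301/6*152 = -22876/3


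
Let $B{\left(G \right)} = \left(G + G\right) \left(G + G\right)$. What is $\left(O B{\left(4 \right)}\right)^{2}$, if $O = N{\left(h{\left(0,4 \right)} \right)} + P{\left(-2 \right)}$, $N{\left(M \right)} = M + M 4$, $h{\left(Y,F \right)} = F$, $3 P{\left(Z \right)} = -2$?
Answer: $\frac{13778944}{9} \approx 1.531 \cdot 10^{6}$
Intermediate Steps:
$P{\left(Z \right)} = - \frac{2}{3}$ ($P{\left(Z \right)} = \frac{1}{3} \left(-2\right) = - \frac{2}{3}$)
$N{\left(M \right)} = 5 M$ ($N{\left(M \right)} = M + 4 M = 5 M$)
$O = \frac{58}{3}$ ($O = 5 \cdot 4 - \frac{2}{3} = 20 - \frac{2}{3} = \frac{58}{3} \approx 19.333$)
$B{\left(G \right)} = 4 G^{2}$ ($B{\left(G \right)} = 2 G 2 G = 4 G^{2}$)
$\left(O B{\left(4 \right)}\right)^{2} = \left(\frac{58 \cdot 4 \cdot 4^{2}}{3}\right)^{2} = \left(\frac{58 \cdot 4 \cdot 16}{3}\right)^{2} = \left(\frac{58}{3} \cdot 64\right)^{2} = \left(\frac{3712}{3}\right)^{2} = \frac{13778944}{9}$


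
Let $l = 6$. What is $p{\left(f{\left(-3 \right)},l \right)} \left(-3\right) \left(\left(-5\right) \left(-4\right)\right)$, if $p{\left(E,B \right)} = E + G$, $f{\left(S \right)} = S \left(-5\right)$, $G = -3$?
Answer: $-720$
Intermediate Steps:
$f{\left(S \right)} = - 5 S$
$p{\left(E,B \right)} = -3 + E$ ($p{\left(E,B \right)} = E - 3 = -3 + E$)
$p{\left(f{\left(-3 \right)},l \right)} \left(-3\right) \left(\left(-5\right) \left(-4\right)\right) = \left(-3 - -15\right) \left(-3\right) \left(\left(-5\right) \left(-4\right)\right) = \left(-3 + 15\right) \left(-3\right) 20 = 12 \left(-3\right) 20 = \left(-36\right) 20 = -720$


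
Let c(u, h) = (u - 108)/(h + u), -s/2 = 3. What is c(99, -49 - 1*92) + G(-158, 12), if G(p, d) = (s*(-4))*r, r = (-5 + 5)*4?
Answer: 3/14 ≈ 0.21429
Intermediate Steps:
s = -6 (s = -2*3 = -6)
r = 0 (r = 0*4 = 0)
G(p, d) = 0 (G(p, d) = -6*(-4)*0 = 24*0 = 0)
c(u, h) = (-108 + u)/(h + u)
c(99, -49 - 1*92) + G(-158, 12) = (-108 + 99)/((-49 - 1*92) + 99) + 0 = -9/((-49 - 92) + 99) + 0 = -9/(-141 + 99) + 0 = -9/(-42) + 0 = -1/42*(-9) + 0 = 3/14 + 0 = 3/14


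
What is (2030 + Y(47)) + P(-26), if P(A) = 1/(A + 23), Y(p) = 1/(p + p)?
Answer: 572369/282 ≈ 2029.7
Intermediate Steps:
Y(p) = 1/(2*p)
P(A) = 1/(23 + A)
(2030 + Y(47)) + P(-26) = (2030 + (1/2)/47) + 1/(23 - 26) = (2030 + (1/2)*(1/47)) + 1/(-3) = (2030 + 1/94) - 1/3 = 190821/94 - 1/3 = 572369/282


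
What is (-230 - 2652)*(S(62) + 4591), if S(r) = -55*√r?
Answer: -13231262 + 158510*√62 ≈ -1.1983e+7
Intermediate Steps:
(-230 - 2652)*(S(62) + 4591) = (-230 - 2652)*(-55*√62 + 4591) = -2882*(4591 - 55*√62) = -13231262 + 158510*√62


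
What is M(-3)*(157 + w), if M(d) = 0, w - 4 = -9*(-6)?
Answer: 0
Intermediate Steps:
w = 58 (w = 4 - 9*(-6) = 4 + 54 = 58)
M(-3)*(157 + w) = 0*(157 + 58) = 0*215 = 0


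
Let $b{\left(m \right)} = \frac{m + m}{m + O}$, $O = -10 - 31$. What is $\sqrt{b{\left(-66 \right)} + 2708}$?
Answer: $\frac{4 \sqrt{1938626}}{107} \approx 52.05$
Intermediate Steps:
$O = -41$ ($O = -10 - 31 = -41$)
$b{\left(m \right)} = \frac{2 m}{-41 + m}$ ($b{\left(m \right)} = \frac{m + m}{m - 41} = \frac{2 m}{-41 + m}$)
$\sqrt{b{\left(-66 \right)} + 2708} = \sqrt{2 \left(-66\right) \frac{1}{-41 - 66} + 2708} = \sqrt{2 \left(-66\right) \frac{1}{-107} + 2708} = \sqrt{2 \left(-66\right) \left(- \frac{1}{107}\right) + 2708} = \sqrt{\frac{132}{107} + 2708} = \sqrt{\frac{289888}{107}} = \frac{4 \sqrt{1938626}}{107}$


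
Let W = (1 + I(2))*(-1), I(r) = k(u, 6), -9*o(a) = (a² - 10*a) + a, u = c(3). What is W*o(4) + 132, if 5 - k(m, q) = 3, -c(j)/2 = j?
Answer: 376/3 ≈ 125.33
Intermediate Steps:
c(j) = -2*j
u = -6 (u = -2*3 = -6)
k(m, q) = 2 (k(m, q) = 5 - 1*3 = 5 - 3 = 2)
o(a) = a - a²/9 (o(a) = -((a² - 10*a) + a)/9 = -(a² - 9*a)/9 = a - a²/9)
I(r) = 2
W = -3 (W = (1 + 2)*(-1) = 3*(-1) = -3)
W*o(4) + 132 = -4*(9 - 1*4)/3 + 132 = -4*(9 - 4)/3 + 132 = -4*5/3 + 132 = -3*20/9 + 132 = -20/3 + 132 = 376/3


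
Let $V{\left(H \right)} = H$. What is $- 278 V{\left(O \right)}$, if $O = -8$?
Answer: $2224$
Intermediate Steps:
$- 278 V{\left(O \right)} = \left(-278\right) \left(-8\right) = 2224$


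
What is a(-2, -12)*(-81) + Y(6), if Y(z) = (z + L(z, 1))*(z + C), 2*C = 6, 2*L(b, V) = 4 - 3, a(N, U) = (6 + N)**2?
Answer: -2475/2 ≈ -1237.5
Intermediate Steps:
L(b, V) = 1/2 (L(b, V) = (4 - 3)/2 = (1/2)*1 = 1/2)
C = 3 (C = (1/2)*6 = 3)
Y(z) = (1/2 + z)*(3 + z) (Y(z) = (z + 1/2)*(z + 3) = (1/2 + z)*(3 + z))
a(-2, -12)*(-81) + Y(6) = (6 - 2)**2*(-81) + (3/2 + 6**2 + (7/2)*6) = 4**2*(-81) + (3/2 + 36 + 21) = 16*(-81) + 117/2 = -1296 + 117/2 = -2475/2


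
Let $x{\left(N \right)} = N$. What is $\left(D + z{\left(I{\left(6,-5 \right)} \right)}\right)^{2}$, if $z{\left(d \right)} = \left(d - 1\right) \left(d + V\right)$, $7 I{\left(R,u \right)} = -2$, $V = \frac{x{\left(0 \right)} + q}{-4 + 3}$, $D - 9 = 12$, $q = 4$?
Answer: $\frac{1687401}{2401} \approx 702.79$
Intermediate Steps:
$D = 21$ ($D = 9 + 12 = 21$)
$V = -4$ ($V = \frac{0 + 4}{-4 + 3} = \frac{4}{-1} = 4 \left(-1\right) = -4$)
$I{\left(R,u \right)} = - \frac{2}{7}$ ($I{\left(R,u \right)} = \frac{1}{7} \left(-2\right) = - \frac{2}{7}$)
$z{\left(d \right)} = \left(-1 + d\right) \left(-4 + d\right)$ ($z{\left(d \right)} = \left(d - 1\right) \left(d - 4\right) = \left(-1 + d\right) \left(-4 + d\right)$)
$\left(D + z{\left(I{\left(6,-5 \right)} \right)}\right)^{2} = \left(21 + \left(4 + \left(- \frac{2}{7}\right)^{2} - - \frac{10}{7}\right)\right)^{2} = \left(21 + \left(4 + \frac{4}{49} + \frac{10}{7}\right)\right)^{2} = \left(21 + \frac{270}{49}\right)^{2} = \left(\frac{1299}{49}\right)^{2} = \frac{1687401}{2401}$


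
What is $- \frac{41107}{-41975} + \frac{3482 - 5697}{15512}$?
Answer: $\frac{544677159}{651116200} \approx 0.83653$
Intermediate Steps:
$- \frac{41107}{-41975} + \frac{3482 - 5697}{15512} = \left(-41107\right) \left(- \frac{1}{41975}\right) + \left(3482 - 5697\right) \frac{1}{15512} = \frac{41107}{41975} - \frac{2215}{15512} = \frac{544677159}{651116200}$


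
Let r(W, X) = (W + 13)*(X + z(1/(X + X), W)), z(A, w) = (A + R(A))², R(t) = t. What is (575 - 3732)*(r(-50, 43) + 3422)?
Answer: -10687966674/1849 ≈ -5.7804e+6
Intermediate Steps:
z(A, w) = 4*A² (z(A, w) = (A + A)² = (2*A)² = 4*A²)
r(W, X) = (13 + W)*(X + X⁻²) (r(W, X) = (W + 13)*(X + 4*(1/(X + X))²) = (13 + W)*(X + 4*(1/(2*X))²) = (13 + W)*(X + 4*(1/(4*X²))) = (13 + W)*(X + X⁻²))
(575 - 3732)*(r(-50, 43) + 3422) = (575 - 3732)*((13 - 50 + 43³*(13 - 50))/43² + 3422) = -3157*((13 - 50 + 79507*(-37))/1849 + 3422) = -3157*((13 - 50 - 2941759)/1849 + 3422) = -3157*((1/1849)*(-2941796) + 3422) = -3157*(-2941796/1849 + 3422) = -3157*3385482/1849 = -10687966674/1849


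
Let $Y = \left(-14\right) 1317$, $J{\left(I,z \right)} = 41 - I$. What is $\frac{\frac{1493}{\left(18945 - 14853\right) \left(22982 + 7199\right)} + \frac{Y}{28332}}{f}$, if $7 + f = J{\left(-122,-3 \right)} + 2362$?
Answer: $- \frac{63251742275}{244737043046232} \approx -0.00025845$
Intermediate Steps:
$Y = -18438$
$f = 2518$ ($f = -7 + \left(\left(41 - -122\right) + 2362\right) = -7 + \left(\left(41 + 122\right) + 2362\right) = -7 + \left(163 + 2362\right) = -7 + 2525 = 2518$)
$\frac{\frac{1493}{\left(18945 - 14853\right) \left(22982 + 7199\right)} + \frac{Y}{28332}}{f} = \frac{\frac{1493}{\left(18945 - 14853\right) \left(22982 + 7199\right)} - \frac{18438}{28332}}{2518} = \left(\frac{1493}{4092 \cdot 30181} - \frac{3073}{4722}\right) \frac{1}{2518} = \left(\frac{1493}{123500652} - \frac{3073}{4722}\right) \frac{1}{2518} = \left(- \frac{63251742275}{97195013124}\right) \frac{1}{2518} = - \frac{63251742275}{244737043046232}$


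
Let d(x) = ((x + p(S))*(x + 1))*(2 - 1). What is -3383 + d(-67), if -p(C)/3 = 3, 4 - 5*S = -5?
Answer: 1633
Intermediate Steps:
S = 9/5 (S = ⅘ - ⅕*(-5) = ⅘ + 1 = 9/5 ≈ 1.8000)
p(C) = -9 (p(C) = -3*3 = -9)
d(x) = (1 + x)*(-9 + x) (d(x) = ((x - 9)*(x + 1))*(2 - 1) = ((-9 + x)*(1 + x))*1 = ((1 + x)*(-9 + x))*1 = (1 + x)*(-9 + x))
-3383 + d(-67) = -3383 + (-9 + (-67)² - 8*(-67)) = -3383 + (-9 + 4489 + 536) = -3383 + 5016 = 1633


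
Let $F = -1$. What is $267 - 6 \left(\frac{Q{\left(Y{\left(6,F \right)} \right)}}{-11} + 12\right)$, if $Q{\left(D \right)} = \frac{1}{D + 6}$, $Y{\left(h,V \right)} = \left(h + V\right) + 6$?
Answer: $\frac{36471}{187} \approx 195.03$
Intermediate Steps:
$Y{\left(h,V \right)} = 6 + V + h$ ($Y{\left(h,V \right)} = \left(V + h\right) + 6 = 6 + V + h$)
$Q{\left(D \right)} = \frac{1}{6 + D}$
$267 - 6 \left(\frac{Q{\left(Y{\left(6,F \right)} \right)}}{-11} + 12\right) = 267 - 6 \left(\frac{1}{\left(6 + \left(6 - 1 + 6\right)\right) \left(-11\right)} + 12\right) = 267 - 6 \left(\frac{1}{6 + 11} \left(- \frac{1}{11}\right) + 12\right) = 267 - 6 \left(\frac{1}{17} \left(- \frac{1}{11}\right) + 12\right) = 267 - 6 \left(- \frac{1}{187} + 12\right) = 267 - \frac{13458}{187} = \frac{36471}{187}$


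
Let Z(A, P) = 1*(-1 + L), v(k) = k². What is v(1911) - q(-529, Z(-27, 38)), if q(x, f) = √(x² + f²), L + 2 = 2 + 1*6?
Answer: 3651921 - √279866 ≈ 3.6514e+6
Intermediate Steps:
L = 6 (L = -2 + (2 + 1*6) = -2 + (2 + 6) = -2 + 8 = 6)
Z(A, P) = 5 (Z(A, P) = 1*(-1 + 6) = 1*5 = 5)
q(x, f) = √(f² + x²)
v(1911) - q(-529, Z(-27, 38)) = 1911² - √(5² + (-529)²) = 3651921 - √(25 + 279841) = 3651921 - √279866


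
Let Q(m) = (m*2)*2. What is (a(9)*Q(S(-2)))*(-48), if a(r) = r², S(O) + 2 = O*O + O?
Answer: 0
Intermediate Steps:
S(O) = -2 + O + O² (S(O) = -2 + (O*O + O) = -2 + (O² + O) = -2 + (O + O²) = -2 + O + O²)
Q(m) = 4*m (Q(m) = (2*m)*2 = 4*m)
(a(9)*Q(S(-2)))*(-48) = (9²*(4*(-2 - 2 + (-2)²)))*(-48) = (81*(4*(-2 - 2 + 4)))*(-48) = (81*(4*0))*(-48) = (81*0)*(-48) = 0*(-48) = 0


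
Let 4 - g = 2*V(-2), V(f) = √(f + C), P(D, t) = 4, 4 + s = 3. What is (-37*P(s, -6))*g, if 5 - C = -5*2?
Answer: -592 + 296*√13 ≈ 475.24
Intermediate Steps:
C = 15 (C = 5 - (-5)*2 = 5 - 1*(-10) = 5 + 10 = 15)
s = -1 (s = -4 + 3 = -1)
V(f) = √(15 + f) (V(f) = √(f + 15) = √(15 + f))
g = 4 - 2*√13 (g = 4 - 2*√(15 - 2) = 4 - 2*√13 ≈ -3.2111)
(-37*P(s, -6))*g = (-37*4)*(4 - 2*√13) = -148*(4 - 2*√13) = -592 + 296*√13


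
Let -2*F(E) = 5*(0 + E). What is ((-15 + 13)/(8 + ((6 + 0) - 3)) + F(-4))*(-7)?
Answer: -756/11 ≈ -68.727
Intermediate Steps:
F(E) = -5*E/2 (F(E) = -5*(0 + E)/2 = -5*E/2)
((-15 + 13)/(8 + ((6 + 0) - 3)) + F(-4))*(-7) = ((-15 + 13)/(8 + ((6 + 0) - 3)) - 5/2*(-4))*(-7) = (-2/(8 + (6 - 3)) + 10)*(-7) = (-2/(8 + 3) + 10)*(-7) = (-2/11 + 10)*(-7) = (108/11)*(-7) = -756/11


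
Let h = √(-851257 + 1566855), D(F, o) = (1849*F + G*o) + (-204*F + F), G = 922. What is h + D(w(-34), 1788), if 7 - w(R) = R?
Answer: 1716022 + √715598 ≈ 1.7169e+6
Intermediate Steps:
w(R) = 7 - R
D(F, o) = 922*o + 1646*F (D(F, o) = (1849*F + 922*o) + (-204*F + F) = (922*o + 1849*F) - 203*F = 922*o + 1646*F)
h = √715598 ≈ 845.93
h + D(w(-34), 1788) = √715598 + (922*1788 + 1646*(7 - 1*(-34))) = √715598 + (1648536 + 1646*(7 + 34)) = √715598 + (1648536 + 1646*41) = √715598 + (1648536 + 67486) = √715598 + 1716022 = 1716022 + √715598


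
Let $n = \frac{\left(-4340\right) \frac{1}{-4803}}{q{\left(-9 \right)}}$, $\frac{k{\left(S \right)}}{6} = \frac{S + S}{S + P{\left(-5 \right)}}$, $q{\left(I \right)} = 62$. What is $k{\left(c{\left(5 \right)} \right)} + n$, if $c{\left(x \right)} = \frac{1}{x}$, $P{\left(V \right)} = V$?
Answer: $- \frac{4663}{9606} \approx -0.48543$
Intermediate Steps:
$k{\left(S \right)} = \frac{12 S}{-5 + S}$ ($k{\left(S \right)} = 6 \frac{S + S}{S - 5} = 6 \frac{2 S}{-5 + S} = \frac{12 S}{-5 + S}$)
$n = \frac{70}{4803}$ ($n = \frac{\left(-4340\right) \frac{1}{-4803}}{62} = \left(-4340\right) \left(- \frac{1}{4803}\right) \frac{1}{62} = \frac{4340}{4803} \cdot \frac{1}{62} = \frac{70}{4803} \approx 0.014574$)
$k{\left(c{\left(5 \right)} \right)} + n = \frac{12}{5 \left(-5 + \frac{1}{5}\right)} + \frac{70}{4803} = 12 \cdot \frac{1}{5} \frac{1}{-5 + \frac{1}{5}} + \frac{70}{4803} = 12 \cdot \frac{1}{5} \frac{1}{- \frac{24}{5}} + \frac{70}{4803} = 12 \cdot \frac{1}{5} \left(- \frac{5}{24}\right) + \frac{70}{4803} = - \frac{1}{2} + \frac{70}{4803} = - \frac{4663}{9606}$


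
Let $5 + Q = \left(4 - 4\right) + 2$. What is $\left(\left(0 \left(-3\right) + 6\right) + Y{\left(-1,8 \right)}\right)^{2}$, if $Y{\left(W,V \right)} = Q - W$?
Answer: $16$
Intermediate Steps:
$Q = -3$ ($Q = -5 + \left(\left(4 - 4\right) + 2\right) = -5 + \left(0 + 2\right) = -5 + 2 = -3$)
$Y{\left(W,V \right)} = -3 - W$
$\left(\left(0 \left(-3\right) + 6\right) + Y{\left(-1,8 \right)}\right)^{2} = \left(\left(0 \left(-3\right) + 6\right) - 2\right)^{2} = \left(\left(0 + 6\right) + \left(-3 + 1\right)\right)^{2} = \left(6 - 2\right)^{2} = 4^{2} = 16$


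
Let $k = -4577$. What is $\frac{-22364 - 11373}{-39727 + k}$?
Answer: $\frac{33737}{44304} \approx 0.76149$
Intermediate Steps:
$\frac{-22364 - 11373}{-39727 + k} = \frac{-22364 - 11373}{-39727 - 4577} = - \frac{33737}{-44304} = \left(-33737\right) \left(- \frac{1}{44304}\right) = \frac{33737}{44304}$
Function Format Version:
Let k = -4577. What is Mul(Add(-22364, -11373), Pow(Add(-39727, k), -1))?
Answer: Rational(33737, 44304) ≈ 0.76149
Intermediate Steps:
Mul(Add(-22364, -11373), Pow(Add(-39727, k), -1)) = Mul(Add(-22364, -11373), Pow(Add(-39727, -4577), -1)) = Mul(-33737, Pow(-44304, -1)) = Mul(-33737, Rational(-1, 44304)) = Rational(33737, 44304)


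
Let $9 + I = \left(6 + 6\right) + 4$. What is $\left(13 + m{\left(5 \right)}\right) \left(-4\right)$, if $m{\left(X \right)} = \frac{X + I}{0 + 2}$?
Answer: $-76$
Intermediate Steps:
$I = 7$ ($I = -9 + \left(\left(6 + 6\right) + 4\right) = -9 + \left(12 + 4\right) = -9 + 16 = 7$)
$m{\left(X \right)} = \frac{7}{2} + \frac{X}{2}$ ($m{\left(X \right)} = \frac{X + 7}{0 + 2} = \frac{7 + X}{2} = \left(7 + X\right) \frac{1}{2} = \frac{7}{2} + \frac{X}{2}$)
$\left(13 + m{\left(5 \right)}\right) \left(-4\right) = \left(13 + \left(\frac{7}{2} + \frac{1}{2} \cdot 5\right)\right) \left(-4\right) = \left(13 + \left(\frac{7}{2} + \frac{5}{2}\right)\right) \left(-4\right) = \left(13 + 6\right) \left(-4\right) = 19 \left(-4\right) = -76$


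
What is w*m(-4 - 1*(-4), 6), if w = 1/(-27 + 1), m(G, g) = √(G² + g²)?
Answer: -3/13 ≈ -0.23077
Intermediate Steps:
w = -1/26 (w = 1/(-26) = -1/26 ≈ -0.038462)
w*m(-4 - 1*(-4), 6) = -√((-4 - 1*(-4))² + 6²)/26 = -√((-4 + 4)² + 36)/26 = -√(0² + 36)/26 = -√(0 + 36)/26 = -√36/26 = -1/26*6 = -3/13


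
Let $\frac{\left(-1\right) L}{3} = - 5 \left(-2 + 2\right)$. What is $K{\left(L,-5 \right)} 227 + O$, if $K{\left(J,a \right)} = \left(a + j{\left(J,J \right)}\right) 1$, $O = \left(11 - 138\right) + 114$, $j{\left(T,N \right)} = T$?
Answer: $-1148$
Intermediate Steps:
$L = 0$ ($L = - 3 \left(- 5 \left(-2 + 2\right)\right) = - 3 \left(\left(-5\right) 0\right) = \left(-3\right) 0 = 0$)
$O = -13$ ($O = -127 + 114 = -13$)
$K{\left(J,a \right)} = J + a$ ($K{\left(J,a \right)} = \left(a + J\right) 1 = \left(J + a\right) 1 = J + a$)
$K{\left(L,-5 \right)} 227 + O = \left(0 - 5\right) 227 - 13 = \left(-5\right) 227 - 13 = -1135 - 13 = -1148$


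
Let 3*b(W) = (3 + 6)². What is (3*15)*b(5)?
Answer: 1215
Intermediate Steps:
b(W) = 27 (b(W) = (3 + 6)²/3 = (⅓)*9² = (⅓)*81 = 27)
(3*15)*b(5) = (3*15)*27 = 45*27 = 1215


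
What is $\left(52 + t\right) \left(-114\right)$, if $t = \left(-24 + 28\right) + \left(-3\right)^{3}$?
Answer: $-3306$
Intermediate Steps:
$t = -23$ ($t = 4 - 27 = -23$)
$\left(52 + t\right) \left(-114\right) = \left(52 - 23\right) \left(-114\right) = 29 \left(-114\right) = -3306$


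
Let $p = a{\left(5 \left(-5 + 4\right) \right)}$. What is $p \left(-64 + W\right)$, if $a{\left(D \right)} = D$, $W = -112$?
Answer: $880$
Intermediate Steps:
$p = -5$ ($p = 5 \left(-5 + 4\right) = 5 \left(-1\right) = -5$)
$p \left(-64 + W\right) = - 5 \left(-64 - 112\right) = \left(-5\right) \left(-176\right) = 880$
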